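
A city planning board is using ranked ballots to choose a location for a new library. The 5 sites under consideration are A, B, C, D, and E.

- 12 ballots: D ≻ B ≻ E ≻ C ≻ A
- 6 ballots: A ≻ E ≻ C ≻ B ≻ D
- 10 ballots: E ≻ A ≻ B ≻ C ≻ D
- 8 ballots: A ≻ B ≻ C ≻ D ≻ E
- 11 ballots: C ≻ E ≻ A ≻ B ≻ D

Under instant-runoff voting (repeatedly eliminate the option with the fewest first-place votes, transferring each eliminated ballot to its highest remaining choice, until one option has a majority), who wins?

A

Round 1: A 14, D 12, C 11, E 10, B 0. B has the fewest and is eliminated.
Round 2: A 14, D 12, C 11, E 10. E has the fewest and is eliminated.
Round 3: A 24, D 12, C 11. A has a majority.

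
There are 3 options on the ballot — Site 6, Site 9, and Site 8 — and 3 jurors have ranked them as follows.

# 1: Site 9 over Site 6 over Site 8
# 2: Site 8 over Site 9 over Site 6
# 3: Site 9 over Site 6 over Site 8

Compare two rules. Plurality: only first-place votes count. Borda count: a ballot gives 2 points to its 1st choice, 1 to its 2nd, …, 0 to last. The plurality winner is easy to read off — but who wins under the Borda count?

Site 9

Plurality first-place counts: Site 6 0, Site 9 2, Site 8 1 → Site 9.
Borda totals: Site 6 2, Site 9 5, Site 8 2 → Site 9.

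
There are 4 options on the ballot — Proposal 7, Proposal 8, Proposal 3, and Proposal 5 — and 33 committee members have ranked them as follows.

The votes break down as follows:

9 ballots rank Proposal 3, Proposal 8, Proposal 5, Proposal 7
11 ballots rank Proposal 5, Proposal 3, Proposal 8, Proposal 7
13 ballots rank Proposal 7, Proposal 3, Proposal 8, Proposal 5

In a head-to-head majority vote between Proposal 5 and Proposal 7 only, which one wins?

Proposal 5

Ballots ranking Proposal 5 above Proposal 7: 9+11 = 20.
Ballots ranking Proposal 7 above Proposal 5: 13.
Proposal 5 wins the head-to-head, 20–13.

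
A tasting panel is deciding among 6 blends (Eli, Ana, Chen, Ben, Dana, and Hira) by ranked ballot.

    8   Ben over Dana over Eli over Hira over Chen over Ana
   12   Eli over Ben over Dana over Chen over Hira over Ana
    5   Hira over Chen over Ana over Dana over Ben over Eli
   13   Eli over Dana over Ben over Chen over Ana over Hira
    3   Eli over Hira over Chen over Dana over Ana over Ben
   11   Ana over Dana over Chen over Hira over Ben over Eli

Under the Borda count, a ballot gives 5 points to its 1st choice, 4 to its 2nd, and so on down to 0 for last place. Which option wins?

Borda scores:
  Eli: 8·3 + 12·5 + 5·0 + 13·5 + 3·5 + 11·0 = 164
  Ana: 8·0 + 12·0 + 5·3 + 13·1 + 3·1 + 11·5 = 86
  Chen: 8·1 + 12·2 + 5·4 + 13·2 + 3·3 + 11·3 = 120
  Ben: 8·5 + 12·4 + 5·1 + 13·3 + 3·0 + 11·1 = 143
  Dana: 8·4 + 12·3 + 5·2 + 13·4 + 3·2 + 11·4 = 180
  Hira: 8·2 + 12·1 + 5·5 + 13·0 + 3·4 + 11·2 = 87
Dana has the highest total.

Dana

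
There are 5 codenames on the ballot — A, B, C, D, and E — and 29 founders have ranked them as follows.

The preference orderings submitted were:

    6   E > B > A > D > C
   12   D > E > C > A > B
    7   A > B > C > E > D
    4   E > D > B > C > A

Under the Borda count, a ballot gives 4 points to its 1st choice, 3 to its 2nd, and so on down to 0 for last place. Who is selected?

E

Borda scores:
  A: 6·2 + 12·1 + 7·4 + 4·0 = 52
  B: 6·3 + 12·0 + 7·3 + 4·2 = 47
  C: 6·0 + 12·2 + 7·2 + 4·1 = 42
  D: 6·1 + 12·4 + 7·0 + 4·3 = 66
  E: 6·4 + 12·3 + 7·1 + 4·4 = 83
E has the highest total.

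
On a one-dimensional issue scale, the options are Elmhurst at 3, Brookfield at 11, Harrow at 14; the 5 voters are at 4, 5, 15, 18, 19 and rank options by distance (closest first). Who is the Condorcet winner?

Harrow

With single-peaked preferences on a line, the Condorcet winner is the candidate closest to the median voter.
The median voter (position 15) is closest to Harrow at 14.
Check: Harrow vs Elmhurst — voters closer to Harrow: 3 of 5.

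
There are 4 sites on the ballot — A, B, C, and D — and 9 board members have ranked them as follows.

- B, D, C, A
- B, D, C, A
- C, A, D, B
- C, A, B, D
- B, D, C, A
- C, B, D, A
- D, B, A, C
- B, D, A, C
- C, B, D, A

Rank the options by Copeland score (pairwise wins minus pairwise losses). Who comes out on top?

B

Pairwise results:
  A vs B: B wins 7–2.
  A vs C: C wins 7–2.
  A vs D: D wins 7–2.
  B vs C: B wins 5–4.
  B vs D: B wins 7–2.
  C vs D: D wins 5–4.
Copeland scores (wins − losses):
  A: 0 − 3 = -3
  B: 3 − 0 = 3
  C: 1 − 2 = -1
  D: 2 − 1 = 1
B has the best Copeland score.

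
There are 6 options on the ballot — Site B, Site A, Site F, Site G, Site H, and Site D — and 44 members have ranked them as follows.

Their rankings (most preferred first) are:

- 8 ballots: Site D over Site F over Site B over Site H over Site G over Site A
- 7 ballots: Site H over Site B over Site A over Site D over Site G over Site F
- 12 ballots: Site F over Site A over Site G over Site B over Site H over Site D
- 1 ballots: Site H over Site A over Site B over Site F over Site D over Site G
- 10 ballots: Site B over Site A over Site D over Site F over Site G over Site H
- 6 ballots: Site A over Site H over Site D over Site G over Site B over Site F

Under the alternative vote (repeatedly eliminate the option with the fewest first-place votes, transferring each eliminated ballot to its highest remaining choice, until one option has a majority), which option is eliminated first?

Round 1: Site F 12, Site B 10, Site H 8, Site D 8, Site A 6, Site G 0. Site G has the fewest and is eliminated.
Round 2: Site F 12, Site B 10, Site H 8, Site D 8, Site A 6. Site A has the fewest and is eliminated.
Round 3: Site H 14, Site F 12, Site B 10, Site D 8. Site D has the fewest and is eliminated.
Round 4: Site F 20, Site H 14, Site B 10. Site B has the fewest and is eliminated.
Round 5: Site F 30, Site H 14. Site F has a majority.

Site G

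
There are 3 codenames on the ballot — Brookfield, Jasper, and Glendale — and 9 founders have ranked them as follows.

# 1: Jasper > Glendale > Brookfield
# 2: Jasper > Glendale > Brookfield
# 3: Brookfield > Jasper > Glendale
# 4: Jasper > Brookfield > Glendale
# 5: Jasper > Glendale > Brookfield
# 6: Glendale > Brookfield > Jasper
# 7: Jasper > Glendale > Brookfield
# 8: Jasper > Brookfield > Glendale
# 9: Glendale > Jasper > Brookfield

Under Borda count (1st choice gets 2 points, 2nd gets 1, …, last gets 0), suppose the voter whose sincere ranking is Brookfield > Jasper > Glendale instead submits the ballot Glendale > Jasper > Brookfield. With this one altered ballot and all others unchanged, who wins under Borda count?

Jasper

Borda totals with the altered ballot: Brookfield 3, Jasper 14, Glendale 10.
The winner is unchanged: still Jasper.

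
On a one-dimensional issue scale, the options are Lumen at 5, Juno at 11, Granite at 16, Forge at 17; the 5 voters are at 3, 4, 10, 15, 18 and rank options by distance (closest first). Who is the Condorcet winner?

With single-peaked preferences on a line, the Condorcet winner is the candidate closest to the median voter.
The median voter (position 10) is closest to Juno at 11.
Check: Juno vs Granite — voters closer to Juno: 3 of 5.

Juno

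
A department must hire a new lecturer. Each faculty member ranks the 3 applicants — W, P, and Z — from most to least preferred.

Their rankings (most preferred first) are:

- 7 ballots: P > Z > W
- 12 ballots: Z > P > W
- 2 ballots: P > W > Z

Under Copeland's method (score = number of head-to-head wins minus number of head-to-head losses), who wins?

Pairwise results:
  W vs P: P wins 21–0.
  W vs Z: Z wins 19–2.
  P vs Z: Z wins 12–9.
Copeland scores (wins − losses):
  W: 0 − 2 = -2
  P: 1 − 1 = 0
  Z: 2 − 0 = 2
Z has the best Copeland score.

Z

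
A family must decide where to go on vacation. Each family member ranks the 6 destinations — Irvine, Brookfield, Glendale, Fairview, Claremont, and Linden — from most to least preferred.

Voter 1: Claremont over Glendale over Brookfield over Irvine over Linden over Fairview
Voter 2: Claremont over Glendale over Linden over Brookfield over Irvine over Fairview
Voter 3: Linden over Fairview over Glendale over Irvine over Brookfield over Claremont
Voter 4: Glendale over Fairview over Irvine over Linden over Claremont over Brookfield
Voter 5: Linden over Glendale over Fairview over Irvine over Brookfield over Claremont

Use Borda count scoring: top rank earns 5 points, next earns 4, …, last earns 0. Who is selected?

Glendale

Borda scores:
  Irvine: 2 + 1 + 2 + 3 + 2 = 10
  Brookfield: 3 + 2 + 1 + 0 + 1 = 7
  Glendale: 4 + 4 + 3 + 5 + 4 = 20
  Fairview: 0 + 0 + 4 + 4 + 3 = 11
  Claremont: 5 + 5 + 0 + 1 + 0 = 11
  Linden: 1 + 3 + 5 + 2 + 5 = 16
Glendale has the highest total.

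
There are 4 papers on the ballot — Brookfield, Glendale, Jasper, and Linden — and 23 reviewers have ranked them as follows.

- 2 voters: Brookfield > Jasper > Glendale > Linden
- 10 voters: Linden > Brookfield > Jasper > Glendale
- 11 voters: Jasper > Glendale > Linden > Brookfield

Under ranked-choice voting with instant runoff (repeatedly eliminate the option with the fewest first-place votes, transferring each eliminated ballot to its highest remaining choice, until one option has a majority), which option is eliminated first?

Round 1: Jasper 11, Linden 10, Brookfield 2, Glendale 0. Glendale has the fewest and is eliminated.
Round 2: Jasper 11, Linden 10, Brookfield 2. Brookfield has the fewest and is eliminated.
Round 3: Jasper 13, Linden 10. Jasper has a majority.

Glendale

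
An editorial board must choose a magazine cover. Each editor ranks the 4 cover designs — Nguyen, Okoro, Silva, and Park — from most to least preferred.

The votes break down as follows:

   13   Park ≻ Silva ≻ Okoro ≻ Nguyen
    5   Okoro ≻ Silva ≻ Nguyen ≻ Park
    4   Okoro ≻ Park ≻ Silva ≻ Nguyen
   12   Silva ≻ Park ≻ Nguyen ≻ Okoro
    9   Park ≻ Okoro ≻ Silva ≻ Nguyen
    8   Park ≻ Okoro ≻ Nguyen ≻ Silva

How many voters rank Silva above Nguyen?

Ballots ranking Silva above Nguyen: 13+5+4+12+9 = 43.
Ballots ranking Nguyen above Silva: 8.
So 43 of 51 voters prefer Silva to Nguyen.

43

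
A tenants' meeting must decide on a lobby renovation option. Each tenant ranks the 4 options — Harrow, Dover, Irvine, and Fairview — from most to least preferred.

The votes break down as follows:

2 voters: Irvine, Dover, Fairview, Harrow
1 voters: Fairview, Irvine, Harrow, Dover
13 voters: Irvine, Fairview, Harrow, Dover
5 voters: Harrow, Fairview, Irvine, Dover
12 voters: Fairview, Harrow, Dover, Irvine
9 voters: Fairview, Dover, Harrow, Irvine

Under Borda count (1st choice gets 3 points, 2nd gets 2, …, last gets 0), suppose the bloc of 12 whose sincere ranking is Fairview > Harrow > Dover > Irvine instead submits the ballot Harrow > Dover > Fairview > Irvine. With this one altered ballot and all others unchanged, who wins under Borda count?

Fairview

Borda totals with the altered ballot: Harrow 74, Dover 46, Irvine 52, Fairview 80.
The winner is unchanged: still Fairview.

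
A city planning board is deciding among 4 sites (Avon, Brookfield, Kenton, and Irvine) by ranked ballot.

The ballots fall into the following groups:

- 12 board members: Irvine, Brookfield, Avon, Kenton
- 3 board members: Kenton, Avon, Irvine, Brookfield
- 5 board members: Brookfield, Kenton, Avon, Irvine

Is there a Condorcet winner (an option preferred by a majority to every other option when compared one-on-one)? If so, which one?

Irvine

Head-to-head results (20 voters total):
Avon vs Brookfield: Brookfield wins 17–3.
Avon vs Kenton: Avon wins 12–8.
Avon vs Irvine: Irvine wins 12–8.
Brookfield vs Kenton: Brookfield wins 17–3.
Brookfield vs Irvine: Irvine wins 15–5.
Kenton vs Irvine: Irvine wins 12–8.
Irvine beats each rival — Avon (12–8), Brookfield (15–5), Kenton (12–8) — so Irvine is the Condorcet winner.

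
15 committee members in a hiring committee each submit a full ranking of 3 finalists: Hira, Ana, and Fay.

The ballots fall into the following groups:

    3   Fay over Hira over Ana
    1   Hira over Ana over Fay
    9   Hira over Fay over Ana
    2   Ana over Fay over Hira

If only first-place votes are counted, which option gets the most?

Hira

First-place vote totals:
  Hira: 10
  Ana: 2
  Fay: 3
Hira has the most first-place votes.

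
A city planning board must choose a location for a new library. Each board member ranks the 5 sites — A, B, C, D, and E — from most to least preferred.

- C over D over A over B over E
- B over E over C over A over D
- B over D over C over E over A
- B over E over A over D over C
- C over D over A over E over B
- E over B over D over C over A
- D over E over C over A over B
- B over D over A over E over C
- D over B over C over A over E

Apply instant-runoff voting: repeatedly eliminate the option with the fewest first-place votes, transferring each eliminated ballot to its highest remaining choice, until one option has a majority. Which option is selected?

B

Round 1: B 4, C 2, D 2, E 1, A 0. A has the fewest and is eliminated.
Round 2: B 4, C 2, D 2, E 1. E has the fewest and is eliminated.
Round 3: B 5, C 2, D 2. B has a majority.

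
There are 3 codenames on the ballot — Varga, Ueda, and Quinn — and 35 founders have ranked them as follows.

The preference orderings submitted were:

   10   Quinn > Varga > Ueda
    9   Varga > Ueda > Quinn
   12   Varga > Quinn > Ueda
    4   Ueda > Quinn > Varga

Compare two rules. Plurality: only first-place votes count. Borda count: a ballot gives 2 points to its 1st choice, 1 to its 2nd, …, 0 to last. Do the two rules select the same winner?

Yes

Plurality first-place counts: Varga 21, Ueda 4, Quinn 10 → Varga.
Borda totals: Varga 52, Ueda 17, Quinn 36 → Varga.
The two rules agree on Varga.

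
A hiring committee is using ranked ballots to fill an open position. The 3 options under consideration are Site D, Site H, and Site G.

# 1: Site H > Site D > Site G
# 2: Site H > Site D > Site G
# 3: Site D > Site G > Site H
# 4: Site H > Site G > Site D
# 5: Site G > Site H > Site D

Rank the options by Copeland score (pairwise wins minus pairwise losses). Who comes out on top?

Site H

Pairwise results:
  Site D vs Site H: Site H wins 4–1.
  Site D vs Site G: Site D wins 3–2.
  Site H vs Site G: Site H wins 3–2.
Copeland scores (wins − losses):
  Site D: 1 − 1 = 0
  Site H: 2 − 0 = 2
  Site G: 0 − 2 = -2
Site H has the best Copeland score.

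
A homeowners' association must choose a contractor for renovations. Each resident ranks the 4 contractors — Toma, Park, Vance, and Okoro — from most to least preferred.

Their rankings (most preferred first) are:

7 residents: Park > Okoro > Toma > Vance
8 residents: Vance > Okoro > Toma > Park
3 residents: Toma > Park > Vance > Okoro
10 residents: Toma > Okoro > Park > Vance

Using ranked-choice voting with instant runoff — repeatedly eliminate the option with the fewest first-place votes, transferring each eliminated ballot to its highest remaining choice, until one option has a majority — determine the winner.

Toma

Round 1: Toma 13, Vance 8, Park 7, Okoro 0. Okoro has the fewest and is eliminated.
Round 2: Toma 13, Vance 8, Park 7. Park has the fewest and is eliminated.
Round 3: Toma 20, Vance 8. Toma has a majority.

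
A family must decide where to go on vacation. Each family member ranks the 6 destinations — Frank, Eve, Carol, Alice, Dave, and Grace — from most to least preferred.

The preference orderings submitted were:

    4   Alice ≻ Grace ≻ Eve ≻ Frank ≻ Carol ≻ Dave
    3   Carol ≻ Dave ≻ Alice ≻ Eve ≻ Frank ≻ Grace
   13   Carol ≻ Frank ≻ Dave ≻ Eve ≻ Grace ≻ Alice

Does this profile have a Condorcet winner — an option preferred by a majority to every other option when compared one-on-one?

Yes

Head-to-head results (20 voters total):
Frank vs Eve: Frank wins 13–7.
Frank vs Carol: Carol wins 16–4.
Frank vs Alice: Frank wins 13–7.
Frank vs Dave: Frank wins 17–3.
Frank vs Grace: Frank wins 16–4.
Eve vs Carol: Carol wins 16–4.
Eve vs Alice: Eve wins 13–7.
Eve vs Dave: Dave wins 16–4.
Eve vs Grace: Eve wins 16–4.
Carol vs Alice: Carol wins 16–4.
Carol vs Dave: Carol wins 20–0.
Carol vs Grace: Carol wins 16–4.
Alice vs Dave: Dave wins 16–4.
Alice vs Grace: Grace wins 13–7.
Dave vs Grace: Dave wins 16–4.
Carol beats each rival — Frank (16–4), Eve (16–4), Alice (16–4), Dave (20–0), Grace (16–4) — so Carol is the Condorcet winner.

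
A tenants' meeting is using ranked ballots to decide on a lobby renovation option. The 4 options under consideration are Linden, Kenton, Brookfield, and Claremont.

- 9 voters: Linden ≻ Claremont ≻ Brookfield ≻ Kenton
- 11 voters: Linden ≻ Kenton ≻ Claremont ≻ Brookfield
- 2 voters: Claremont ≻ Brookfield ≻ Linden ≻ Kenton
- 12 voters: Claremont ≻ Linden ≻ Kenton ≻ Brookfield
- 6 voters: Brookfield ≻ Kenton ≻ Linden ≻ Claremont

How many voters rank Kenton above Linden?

6

Ballots ranking Kenton above Linden: 6.
Ballots ranking Linden above Kenton: 9+11+2+12 = 34.
So 6 of 40 voters prefer Kenton to Linden.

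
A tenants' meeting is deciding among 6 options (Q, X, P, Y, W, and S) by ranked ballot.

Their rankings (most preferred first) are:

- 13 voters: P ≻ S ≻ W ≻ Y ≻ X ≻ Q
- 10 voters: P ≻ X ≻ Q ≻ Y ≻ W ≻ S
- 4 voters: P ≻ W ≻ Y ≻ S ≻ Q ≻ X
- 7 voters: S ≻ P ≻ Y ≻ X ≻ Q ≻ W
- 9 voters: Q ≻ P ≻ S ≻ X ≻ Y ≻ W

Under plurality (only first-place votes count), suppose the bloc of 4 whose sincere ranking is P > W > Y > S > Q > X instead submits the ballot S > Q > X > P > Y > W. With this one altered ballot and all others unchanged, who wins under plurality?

First-place totals with the altered ballot: Q 9, X 0, P 23, Y 0, W 0, S 11.
The winner is unchanged: still P.

P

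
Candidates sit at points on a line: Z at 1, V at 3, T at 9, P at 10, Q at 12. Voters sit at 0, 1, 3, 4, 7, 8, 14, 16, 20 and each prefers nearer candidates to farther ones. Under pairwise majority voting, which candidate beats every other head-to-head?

T

With single-peaked preferences on a line, the Condorcet winner is the candidate closest to the median voter.
The median voter (position 7) is closest to T at 9.
Check: T vs V — voters closer to T: 5 of 9.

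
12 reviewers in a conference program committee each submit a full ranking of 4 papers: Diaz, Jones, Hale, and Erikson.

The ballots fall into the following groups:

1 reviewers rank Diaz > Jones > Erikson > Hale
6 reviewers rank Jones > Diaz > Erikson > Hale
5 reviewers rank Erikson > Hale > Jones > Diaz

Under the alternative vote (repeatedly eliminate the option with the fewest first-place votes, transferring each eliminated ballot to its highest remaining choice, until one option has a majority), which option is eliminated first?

Round 1: Jones 6, Erikson 5, Diaz 1, Hale 0. Hale has the fewest and is eliminated.
Round 2: Jones 6, Erikson 5, Diaz 1. Diaz has the fewest and is eliminated.
Round 3: Jones 7, Erikson 5. Jones has a majority.

Hale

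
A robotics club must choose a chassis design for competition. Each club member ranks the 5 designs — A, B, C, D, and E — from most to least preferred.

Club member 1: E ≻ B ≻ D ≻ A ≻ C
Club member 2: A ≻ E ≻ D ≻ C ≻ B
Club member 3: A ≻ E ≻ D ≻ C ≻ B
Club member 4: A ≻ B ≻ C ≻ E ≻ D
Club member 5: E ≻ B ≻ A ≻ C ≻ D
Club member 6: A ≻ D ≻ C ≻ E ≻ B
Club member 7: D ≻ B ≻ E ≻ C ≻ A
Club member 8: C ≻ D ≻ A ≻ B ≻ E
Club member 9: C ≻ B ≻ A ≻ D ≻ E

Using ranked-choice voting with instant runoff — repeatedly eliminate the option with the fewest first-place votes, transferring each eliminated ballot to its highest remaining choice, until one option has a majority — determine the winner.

A

Round 1: A 4, C 2, E 2, D 1, B 0. B has the fewest and is eliminated.
Round 2: A 4, C 2, E 2, D 1. D has the fewest and is eliminated.
Round 3: A 4, E 3, C 2. C has the fewest and is eliminated.
Round 4: A 6, E 3. A has a majority.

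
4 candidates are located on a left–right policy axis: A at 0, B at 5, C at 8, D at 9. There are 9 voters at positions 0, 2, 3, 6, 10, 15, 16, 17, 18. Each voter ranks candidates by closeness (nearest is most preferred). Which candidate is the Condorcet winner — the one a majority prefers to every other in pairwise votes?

With single-peaked preferences on a line, the Condorcet winner is the candidate closest to the median voter.
The median voter (position 10) is closest to D at 9.
Check: D vs B — voters closer to D: 5 of 9.

D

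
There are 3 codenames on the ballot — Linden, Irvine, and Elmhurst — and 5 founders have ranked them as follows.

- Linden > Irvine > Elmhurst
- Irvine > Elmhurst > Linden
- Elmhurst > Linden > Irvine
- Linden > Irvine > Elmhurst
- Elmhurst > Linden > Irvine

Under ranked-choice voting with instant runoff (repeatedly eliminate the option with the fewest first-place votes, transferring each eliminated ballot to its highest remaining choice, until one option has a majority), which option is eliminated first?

Round 1: Linden 2, Elmhurst 2, Irvine 1. Irvine has the fewest and is eliminated.
Round 2: Elmhurst 3, Linden 2. Elmhurst has a majority.

Irvine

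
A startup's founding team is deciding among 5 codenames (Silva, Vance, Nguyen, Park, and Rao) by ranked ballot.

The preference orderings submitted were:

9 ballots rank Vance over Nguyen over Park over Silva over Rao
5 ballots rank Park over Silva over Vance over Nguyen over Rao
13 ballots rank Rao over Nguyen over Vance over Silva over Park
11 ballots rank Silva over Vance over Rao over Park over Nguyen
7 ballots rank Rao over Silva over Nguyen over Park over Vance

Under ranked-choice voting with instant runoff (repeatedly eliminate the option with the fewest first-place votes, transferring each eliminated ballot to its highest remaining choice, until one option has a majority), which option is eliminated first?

Round 1: Rao 20, Silva 11, Vance 9, Park 5, Nguyen 0. Nguyen has the fewest and is eliminated.
Round 2: Rao 20, Silva 11, Vance 9, Park 5. Park has the fewest and is eliminated.
Round 3: Rao 20, Silva 16, Vance 9. Vance has the fewest and is eliminated.
Round 4: Silva 25, Rao 20. Silva has a majority.

Nguyen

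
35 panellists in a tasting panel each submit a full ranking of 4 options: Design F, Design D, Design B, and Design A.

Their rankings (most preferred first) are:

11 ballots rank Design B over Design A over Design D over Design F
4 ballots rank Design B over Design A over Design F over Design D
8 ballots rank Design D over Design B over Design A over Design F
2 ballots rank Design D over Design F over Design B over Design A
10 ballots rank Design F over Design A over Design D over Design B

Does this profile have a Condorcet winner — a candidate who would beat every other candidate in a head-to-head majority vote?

No

Head-to-head results (35 voters total):
Design F vs Design D: Design D wins 21–14.
Design F vs Design B: Design B wins 23–12.
Design F vs Design A: Design A wins 23–12.
Design D vs Design B: Design D wins 20–15.
Design D vs Design A: Design A wins 25–10.
Design B vs Design A: Design B wins 25–10.
No candidate beats all others: Design D beats Design B beats Design A beats Design D, a majority cycle.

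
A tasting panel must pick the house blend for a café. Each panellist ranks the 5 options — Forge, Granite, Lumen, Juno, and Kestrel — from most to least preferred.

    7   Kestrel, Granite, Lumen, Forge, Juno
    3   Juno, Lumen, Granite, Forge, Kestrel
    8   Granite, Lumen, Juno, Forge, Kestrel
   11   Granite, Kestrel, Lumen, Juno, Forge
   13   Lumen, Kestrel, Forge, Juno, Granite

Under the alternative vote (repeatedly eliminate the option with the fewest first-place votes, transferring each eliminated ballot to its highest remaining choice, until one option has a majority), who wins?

Granite

Round 1: Granite 19, Lumen 13, Kestrel 7, Juno 3, Forge 0. Forge has the fewest and is eliminated.
Round 2: Granite 19, Lumen 13, Kestrel 7, Juno 3. Juno has the fewest and is eliminated.
Round 3: Granite 19, Lumen 16, Kestrel 7. Kestrel has the fewest and is eliminated.
Round 4: Granite 26, Lumen 16. Granite has a majority.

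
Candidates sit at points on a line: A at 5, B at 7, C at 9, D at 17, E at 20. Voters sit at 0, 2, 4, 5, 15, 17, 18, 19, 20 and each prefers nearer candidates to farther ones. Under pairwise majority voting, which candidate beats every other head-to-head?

D

With single-peaked preferences on a line, the Condorcet winner is the candidate closest to the median voter.
The median voter (position 15) is closest to D at 17.
Check: D vs E — voters closer to D: 7 of 9.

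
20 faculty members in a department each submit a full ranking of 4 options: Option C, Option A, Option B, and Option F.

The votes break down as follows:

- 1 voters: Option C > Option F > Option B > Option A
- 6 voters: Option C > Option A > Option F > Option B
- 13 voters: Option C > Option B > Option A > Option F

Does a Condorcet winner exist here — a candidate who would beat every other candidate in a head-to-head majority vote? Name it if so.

Head-to-head results (20 voters total):
Option C vs Option A: Option C wins 20–0.
Option C vs Option B: Option C wins 20–0.
Option C vs Option F: Option C wins 20–0.
Option A vs Option B: Option B wins 14–6.
Option A vs Option F: Option A wins 19–1.
Option B vs Option F: Option B wins 13–7.
Option C beats each rival — Option A (20–0), Option B (20–0), Option F (20–0) — so Option C is the Condorcet winner.

Option C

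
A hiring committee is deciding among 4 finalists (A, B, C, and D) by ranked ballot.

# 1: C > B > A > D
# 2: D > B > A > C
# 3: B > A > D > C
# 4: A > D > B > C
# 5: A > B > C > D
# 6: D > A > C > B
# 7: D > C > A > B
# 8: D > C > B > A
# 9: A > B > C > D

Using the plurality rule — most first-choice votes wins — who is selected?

D

First-place vote totals:
  A: 3
  B: 1
  C: 1
  D: 4
D has the most first-place votes.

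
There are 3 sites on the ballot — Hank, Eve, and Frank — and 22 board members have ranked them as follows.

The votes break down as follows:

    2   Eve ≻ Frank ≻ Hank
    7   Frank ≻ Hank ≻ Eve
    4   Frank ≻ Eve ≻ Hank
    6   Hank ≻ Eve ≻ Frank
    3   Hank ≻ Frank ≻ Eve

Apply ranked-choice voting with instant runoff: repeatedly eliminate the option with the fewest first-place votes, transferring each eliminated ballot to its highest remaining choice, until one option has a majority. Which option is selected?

Frank

Round 1: Frank 11, Hank 9, Eve 2. Eve has the fewest and is eliminated.
Round 2: Frank 13, Hank 9. Frank has a majority.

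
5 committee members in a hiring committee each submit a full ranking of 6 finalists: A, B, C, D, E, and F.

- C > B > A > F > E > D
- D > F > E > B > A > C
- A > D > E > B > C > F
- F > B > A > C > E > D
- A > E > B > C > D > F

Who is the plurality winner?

A

First-place vote totals:
  A: 2
  B: 0
  C: 1
  D: 1
  E: 0
  F: 1
A has the most first-place votes.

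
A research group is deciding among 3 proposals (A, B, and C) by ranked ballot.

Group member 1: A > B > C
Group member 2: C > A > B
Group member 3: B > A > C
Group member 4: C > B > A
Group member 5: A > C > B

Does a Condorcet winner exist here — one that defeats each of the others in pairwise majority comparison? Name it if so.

Head-to-head results (5 voters total):
A vs B: A wins 3–2.
A vs C: A wins 3–2.
B vs C: C wins 3–2.
A beats each rival — B (3–2), C (3–2) — so A is the Condorcet winner.

A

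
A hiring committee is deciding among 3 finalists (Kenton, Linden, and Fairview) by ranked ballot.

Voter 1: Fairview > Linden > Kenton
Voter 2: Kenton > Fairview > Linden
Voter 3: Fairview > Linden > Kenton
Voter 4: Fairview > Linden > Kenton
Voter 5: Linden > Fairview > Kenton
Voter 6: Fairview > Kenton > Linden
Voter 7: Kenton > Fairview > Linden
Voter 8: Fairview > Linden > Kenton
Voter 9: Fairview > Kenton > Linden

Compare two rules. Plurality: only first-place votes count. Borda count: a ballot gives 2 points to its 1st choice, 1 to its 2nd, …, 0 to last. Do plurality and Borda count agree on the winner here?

Plurality first-place counts: Kenton 2, Linden 1, Fairview 6 → Fairview.
Borda totals: Kenton 6, Linden 6, Fairview 15 → Fairview.
The two rules agree on Fairview.

Yes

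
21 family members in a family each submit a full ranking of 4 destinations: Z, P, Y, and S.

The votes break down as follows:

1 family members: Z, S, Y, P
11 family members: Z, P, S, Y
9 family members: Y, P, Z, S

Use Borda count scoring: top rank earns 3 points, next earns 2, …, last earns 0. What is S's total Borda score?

13

Borda scores:
  Z: 3 + 11·3 + 9·1 = 45
  P: 0 + 11·2 + 9·2 = 40
  Y: 1 + 11·0 + 9·3 = 28
  S: 2 + 11·1 + 9·0 = 13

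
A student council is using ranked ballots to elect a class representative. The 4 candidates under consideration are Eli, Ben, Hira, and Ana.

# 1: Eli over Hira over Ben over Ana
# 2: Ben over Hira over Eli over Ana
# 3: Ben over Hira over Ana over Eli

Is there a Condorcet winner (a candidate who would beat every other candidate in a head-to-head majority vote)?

Head-to-head results (3 voters total):
Eli vs Ben: Ben wins 2–1.
Eli vs Hira: Hira wins 2–1.
Eli vs Ana: Eli wins 2–1.
Ben vs Hira: Ben wins 2–1.
Ben vs Ana: Ben wins 3–0.
Hira vs Ana: Hira wins 3–0.
Ben beats each rival — Eli (2–1), Hira (2–1), Ana (3–0) — so Ben is the Condorcet winner.

Yes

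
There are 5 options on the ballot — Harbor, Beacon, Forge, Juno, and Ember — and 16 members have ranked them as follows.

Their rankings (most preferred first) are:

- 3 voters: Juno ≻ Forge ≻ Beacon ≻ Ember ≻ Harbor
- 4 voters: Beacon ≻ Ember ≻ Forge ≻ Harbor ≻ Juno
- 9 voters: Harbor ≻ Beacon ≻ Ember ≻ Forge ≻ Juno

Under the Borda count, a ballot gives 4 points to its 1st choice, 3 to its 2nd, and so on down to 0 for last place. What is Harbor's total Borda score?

40

Borda scores:
  Harbor: 3·0 + 4·1 + 9·4 = 40
  Beacon: 3·2 + 4·4 + 9·3 = 49
  Forge: 3·3 + 4·2 + 9·1 = 26
  Juno: 3·4 + 4·0 + 9·0 = 12
  Ember: 3·1 + 4·3 + 9·2 = 33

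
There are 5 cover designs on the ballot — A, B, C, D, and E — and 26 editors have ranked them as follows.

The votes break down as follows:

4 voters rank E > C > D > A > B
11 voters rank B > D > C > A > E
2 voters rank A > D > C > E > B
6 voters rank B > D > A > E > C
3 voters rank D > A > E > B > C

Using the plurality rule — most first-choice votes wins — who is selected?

B

First-place vote totals:
  A: 2
  B: 17
  C: 0
  D: 3
  E: 4
B has the most first-place votes.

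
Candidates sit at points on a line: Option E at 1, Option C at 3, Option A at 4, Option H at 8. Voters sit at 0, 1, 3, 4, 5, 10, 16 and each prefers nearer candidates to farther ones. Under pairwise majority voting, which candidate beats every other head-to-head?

With single-peaked preferences on a line, the Condorcet winner is the candidate closest to the median voter.
The median voter (position 4) is closest to Option A at 4.
Check: Option A vs Option H — voters closer to Option A: 5 of 7.

Option A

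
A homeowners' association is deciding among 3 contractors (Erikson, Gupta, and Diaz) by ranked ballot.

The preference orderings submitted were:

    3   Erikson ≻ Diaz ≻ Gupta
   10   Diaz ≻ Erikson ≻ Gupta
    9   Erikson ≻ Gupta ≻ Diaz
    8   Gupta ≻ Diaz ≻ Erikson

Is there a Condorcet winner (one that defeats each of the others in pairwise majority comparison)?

No

Head-to-head results (30 voters total):
Erikson vs Gupta: Erikson wins 22–8.
Erikson vs Diaz: Diaz wins 18–12.
Gupta vs Diaz: Gupta wins 17–13.
No candidate beats all others: Erikson beats Gupta beats Diaz beats Erikson, a majority cycle.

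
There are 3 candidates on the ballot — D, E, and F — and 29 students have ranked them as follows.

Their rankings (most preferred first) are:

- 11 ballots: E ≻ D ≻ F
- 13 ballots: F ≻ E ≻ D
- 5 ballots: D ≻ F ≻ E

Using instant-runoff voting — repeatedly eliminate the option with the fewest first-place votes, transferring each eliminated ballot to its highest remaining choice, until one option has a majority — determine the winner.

Round 1: F 13, E 11, D 5. D has the fewest and is eliminated.
Round 2: F 18, E 11. F has a majority.

F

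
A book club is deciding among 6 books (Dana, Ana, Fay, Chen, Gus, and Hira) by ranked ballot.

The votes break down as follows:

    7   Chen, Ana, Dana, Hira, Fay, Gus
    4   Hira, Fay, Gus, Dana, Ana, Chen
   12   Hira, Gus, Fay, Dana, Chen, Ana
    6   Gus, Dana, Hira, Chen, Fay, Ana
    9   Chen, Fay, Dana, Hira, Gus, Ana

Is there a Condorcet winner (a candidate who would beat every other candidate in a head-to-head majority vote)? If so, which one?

No Condorcet winner

Head-to-head results (38 voters total):
Dana vs Ana: Dana wins 31–7.
Dana vs Fay: Fay wins 25–13.
Dana vs Chen: Dana wins 22–16.
Dana vs Gus: Gus wins 22–16.
Dana vs Hira: Dana wins 22–16.
Ana vs Fay: Fay wins 31–7.
Ana vs Chen: Chen wins 34–4.
Ana vs Gus: Gus wins 31–7.
Ana vs Hira: Hira wins 31–7.
Fay vs Chen: Chen wins 22–16.
Fay vs Gus: Fay wins 20–18.
Fay vs Hira: Hira wins 29–9.
Chen vs Gus: Gus wins 22–16.
Chen vs Hira: Hira wins 22–16.
Gus vs Hira: Hira wins 32–6.
No candidate beats all others: Dana beats Chen beats Fay beats Dana, a majority cycle.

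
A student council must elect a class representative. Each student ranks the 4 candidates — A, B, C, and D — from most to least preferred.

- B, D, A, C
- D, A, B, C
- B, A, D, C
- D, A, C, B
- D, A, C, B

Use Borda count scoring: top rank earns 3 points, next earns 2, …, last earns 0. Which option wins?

D

Borda scores:
  A: 1 + 2 + 2 + 2 + 2 = 9
  B: 3 + 1 + 3 + 0 + 0 = 7
  C: 0 + 0 + 0 + 1 + 1 = 2
  D: 2 + 3 + 1 + 3 + 3 = 12
D has the highest total.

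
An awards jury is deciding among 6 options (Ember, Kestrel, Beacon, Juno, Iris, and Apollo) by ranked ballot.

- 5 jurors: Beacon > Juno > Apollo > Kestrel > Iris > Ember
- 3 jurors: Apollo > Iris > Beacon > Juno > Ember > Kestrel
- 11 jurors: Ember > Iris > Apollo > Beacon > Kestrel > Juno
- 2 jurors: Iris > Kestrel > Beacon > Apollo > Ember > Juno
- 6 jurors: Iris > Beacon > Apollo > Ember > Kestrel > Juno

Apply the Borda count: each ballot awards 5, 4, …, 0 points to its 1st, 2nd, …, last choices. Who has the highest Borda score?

Borda scores:
  Ember: 5·0 + 3·1 + 11·5 + 2·1 + 6·2 = 72
  Kestrel: 5·2 + 3·0 + 11·1 + 2·4 + 6·1 = 35
  Beacon: 5·5 + 3·3 + 11·2 + 2·3 + 6·4 = 86
  Juno: 5·4 + 3·2 + 11·0 + 2·0 + 6·0 = 26
  Iris: 5·1 + 3·4 + 11·4 + 2·5 + 6·5 = 101
  Apollo: 5·3 + 3·5 + 11·3 + 2·2 + 6·3 = 85
Iris has the highest total.

Iris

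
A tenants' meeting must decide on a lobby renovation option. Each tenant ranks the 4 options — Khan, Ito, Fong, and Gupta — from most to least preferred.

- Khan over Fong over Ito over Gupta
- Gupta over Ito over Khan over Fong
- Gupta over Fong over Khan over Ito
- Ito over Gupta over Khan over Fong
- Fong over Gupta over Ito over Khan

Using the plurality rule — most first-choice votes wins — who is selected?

First-place vote totals:
  Khan: 1
  Ito: 1
  Fong: 1
  Gupta: 2
Gupta has the most first-place votes.

Gupta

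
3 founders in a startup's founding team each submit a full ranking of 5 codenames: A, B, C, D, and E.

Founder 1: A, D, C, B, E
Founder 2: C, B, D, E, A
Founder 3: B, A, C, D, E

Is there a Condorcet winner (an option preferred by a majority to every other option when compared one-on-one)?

No

Head-to-head results (3 voters total):
A vs B: B wins 2–1.
A vs C: A wins 2–1.
A vs D: A wins 2–1.
A vs E: A wins 2–1.
B vs C: C wins 2–1.
B vs D: B wins 2–1.
B vs E: B wins 3–0.
C vs D: C wins 2–1.
C vs E: C wins 3–0.
D vs E: D wins 3–0.
No candidate beats all others: A beats C beats B beats A, a majority cycle.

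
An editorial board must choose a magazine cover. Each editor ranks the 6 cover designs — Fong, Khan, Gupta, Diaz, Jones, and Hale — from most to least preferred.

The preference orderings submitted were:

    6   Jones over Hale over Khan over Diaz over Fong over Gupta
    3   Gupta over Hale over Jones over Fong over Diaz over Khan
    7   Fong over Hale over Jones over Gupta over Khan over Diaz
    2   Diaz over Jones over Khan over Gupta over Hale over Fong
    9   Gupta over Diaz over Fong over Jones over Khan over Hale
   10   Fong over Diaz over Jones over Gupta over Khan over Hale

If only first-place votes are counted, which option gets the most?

Fong

First-place vote totals:
  Fong: 17
  Khan: 0
  Gupta: 12
  Diaz: 2
  Jones: 6
  Hale: 0
Fong has the most first-place votes.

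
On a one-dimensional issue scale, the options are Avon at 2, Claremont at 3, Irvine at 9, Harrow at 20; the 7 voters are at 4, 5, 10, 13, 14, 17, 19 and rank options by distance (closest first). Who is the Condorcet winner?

Irvine

With single-peaked preferences on a line, the Condorcet winner is the candidate closest to the median voter.
The median voter (position 13) is closest to Irvine at 9.
Check: Irvine vs Harrow — voters closer to Irvine: 5 of 7.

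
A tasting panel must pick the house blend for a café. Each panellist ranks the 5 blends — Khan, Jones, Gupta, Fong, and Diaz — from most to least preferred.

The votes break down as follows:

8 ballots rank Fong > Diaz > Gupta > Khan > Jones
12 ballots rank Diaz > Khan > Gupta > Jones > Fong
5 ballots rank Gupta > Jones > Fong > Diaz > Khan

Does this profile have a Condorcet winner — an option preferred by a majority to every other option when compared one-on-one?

No

Head-to-head results (25 voters total):
Khan vs Jones: Khan wins 20–5.
Khan vs Gupta: Gupta wins 13–12.
Khan vs Fong: Fong wins 13–12.
Khan vs Diaz: Diaz wins 25–0.
Jones vs Gupta: Gupta wins 25–0.
Jones vs Fong: Jones wins 17–8.
Jones vs Diaz: Diaz wins 20–5.
Gupta vs Fong: Gupta wins 17–8.
Gupta vs Diaz: Diaz wins 20–5.
Fong vs Diaz: Fong wins 13–12.
No candidate beats all others: Khan beats Jones beats Fong beats Khan, a majority cycle.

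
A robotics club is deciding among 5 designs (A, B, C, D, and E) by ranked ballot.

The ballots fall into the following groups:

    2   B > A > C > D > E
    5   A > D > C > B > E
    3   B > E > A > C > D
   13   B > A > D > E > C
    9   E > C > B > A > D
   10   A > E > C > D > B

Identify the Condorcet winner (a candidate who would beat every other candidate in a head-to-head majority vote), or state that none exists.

Head-to-head results (42 voters total):
A vs B: B wins 27–15.
A vs C: A wins 33–9.
A vs D: A wins 42–0.
A vs E: A wins 30–12.
B vs C: C wins 24–18.
B vs D: B wins 27–15.
B vs E: B wins 23–19.
C vs D: C wins 24–18.
C vs E: E wins 35–7.
D vs E: E wins 22–20.
No candidate beats all others: A beats C beats B beats A, a majority cycle.

There is no Condorcet winner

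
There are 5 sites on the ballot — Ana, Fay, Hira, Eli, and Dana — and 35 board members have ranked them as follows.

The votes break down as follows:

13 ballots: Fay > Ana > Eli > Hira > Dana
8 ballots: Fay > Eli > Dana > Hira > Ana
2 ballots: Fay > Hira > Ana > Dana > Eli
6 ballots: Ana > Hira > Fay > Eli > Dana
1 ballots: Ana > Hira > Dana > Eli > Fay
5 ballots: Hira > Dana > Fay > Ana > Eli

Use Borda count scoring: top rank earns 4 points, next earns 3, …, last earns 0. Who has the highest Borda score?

Fay

Borda scores:
  Ana: 13·3 + 8·0 + 2·2 + 6·4 + 4 + 5·1 = 76
  Fay: 13·4 + 8·4 + 2·4 + 6·2 + 0 + 5·2 = 114
  Hira: 13·1 + 8·1 + 2·3 + 6·3 + 3 + 5·4 = 68
  Eli: 13·2 + 8·3 + 2·0 + 6·1 + 1 + 5·0 = 57
  Dana: 13·0 + 8·2 + 2·1 + 6·0 + 2 + 5·3 = 35
Fay has the highest total.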